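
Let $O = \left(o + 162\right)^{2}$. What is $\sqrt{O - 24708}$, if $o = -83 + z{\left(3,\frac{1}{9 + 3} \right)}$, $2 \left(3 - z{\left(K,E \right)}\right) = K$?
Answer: $\frac{i \sqrt{72911}}{2} \approx 135.01 i$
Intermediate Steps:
$z{\left(K,E \right)} = 3 - \frac{K}{2}$
$o = - \frac{163}{2}$ ($o = -83 + \left(3 - \frac{3}{2}\right) = -83 + \frac{3}{2} = - \frac{163}{2} \approx -81.5$)
$O = \frac{25921}{4}$ ($O = \left(- \frac{163}{2} + 162\right)^{2} = \left(\frac{161}{2}\right)^{2} = \frac{25921}{4} \approx 6480.3$)
$\sqrt{O - 24708} = \sqrt{\frac{25921}{4} - 24708} = \sqrt{- \frac{72911}{4}} = \frac{i \sqrt{72911}}{2}$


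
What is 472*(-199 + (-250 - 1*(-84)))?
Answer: -172280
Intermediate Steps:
472*(-199 + (-250 - 1*(-84))) = 472*(-199 + (-250 + 84)) = 472*(-199 - 166) = 472*(-365) = -172280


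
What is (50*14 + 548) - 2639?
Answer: -1391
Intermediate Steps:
(50*14 + 548) - 2639 = (700 + 548) - 2639 = 1248 - 2639 = -1391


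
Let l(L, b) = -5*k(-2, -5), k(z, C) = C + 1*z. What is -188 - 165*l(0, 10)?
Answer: -5963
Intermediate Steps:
k(z, C) = C + z
l(L, b) = 35 (l(L, b) = -5*(-5 - 2) = -5*(-7) = 35)
-188 - 165*l(0, 10) = -188 - 165*35 = -188 - 5775 = -5963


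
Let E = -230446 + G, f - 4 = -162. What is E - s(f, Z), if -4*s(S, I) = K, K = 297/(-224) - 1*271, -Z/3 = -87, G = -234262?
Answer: -416439369/896 ≈ -4.6478e+5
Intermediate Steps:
f = -158 (f = 4 - 162 = -158)
Z = 261 (Z = -3*(-87) = 261)
K = -61001/224 (K = 297*(-1/224) - 271 = -297/224 - 271 = -61001/224 ≈ -272.33)
s(S, I) = 61001/896 (s(S, I) = -¼*(-61001/224) = 61001/896)
E = -464708 (E = -230446 - 234262 = -464708)
E - s(f, Z) = -464708 - 1*61001/896 = -464708 - 61001/896 = -416439369/896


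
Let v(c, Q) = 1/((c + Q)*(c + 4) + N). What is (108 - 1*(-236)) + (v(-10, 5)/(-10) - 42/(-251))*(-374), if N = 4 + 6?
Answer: 14174137/50200 ≈ 282.35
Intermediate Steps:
N = 10
v(c, Q) = 1/(10 + (4 + c)*(Q + c)) (v(c, Q) = 1/((c + Q)*(c + 4) + 10) = 1/((Q + c)*(4 + c) + 10) = 1/((4 + c)*(Q + c) + 10) = 1/(10 + (4 + c)*(Q + c)))
(108 - 1*(-236)) + (v(-10, 5)/(-10) - 42/(-251))*(-374) = (108 - 1*(-236)) + (1/((10 + (-10)² + 4*5 + 4*(-10) + 5*(-10))*(-10)) - 42/(-251))*(-374) = (108 + 236) + (-⅒/(10 + 100 + 20 - 40 - 50) - 42*(-1/251))*(-374) = 344 + (-⅒/40 + 42/251)*(-374) = 344 + ((1/40)*(-⅒) + 42/251)*(-374) = 344 + (-1/400 + 42/251)*(-374) = 344 + (16549/100400)*(-374) = 344 - 3094663/50200 = 14174137/50200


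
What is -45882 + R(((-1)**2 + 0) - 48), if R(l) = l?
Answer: -45929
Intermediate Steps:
-45882 + R(((-1)**2 + 0) - 48) = -45882 + (((-1)**2 + 0) - 48) = -45882 + ((1 + 0) - 48) = -45882 + (1 - 48) = -45882 - 47 = -45929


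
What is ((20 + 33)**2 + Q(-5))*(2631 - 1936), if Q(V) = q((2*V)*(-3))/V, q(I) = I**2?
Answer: 1827155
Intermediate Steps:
Q(V) = 36*V (Q(V) = ((2*V)*(-3))**2/V = (-6*V)**2/V = (36*V**2)/V = 36*V)
((20 + 33)**2 + Q(-5))*(2631 - 1936) = ((20 + 33)**2 + 36*(-5))*(2631 - 1936) = (53**2 - 180)*695 = (2809 - 180)*695 = 2629*695 = 1827155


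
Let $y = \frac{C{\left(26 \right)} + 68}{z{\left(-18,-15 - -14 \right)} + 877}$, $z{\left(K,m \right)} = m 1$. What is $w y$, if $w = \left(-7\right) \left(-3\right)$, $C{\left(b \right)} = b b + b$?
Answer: $\frac{2695}{146} \approx 18.459$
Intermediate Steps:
$z{\left(K,m \right)} = m$
$C{\left(b \right)} = b + b^{2}$ ($C{\left(b \right)} = b^{2} + b = b + b^{2}$)
$w = 21$
$y = \frac{385}{438}$ ($y = \frac{26 \left(1 + 26\right) + 68}{\left(-15 - -14\right) + 877} = \frac{26 \cdot 27 + 68}{\left(-15 + 14\right) + 877} = \frac{702 + 68}{-1 + 877} = \frac{770}{876} = 770 \cdot \frac{1}{876} = \frac{385}{438} \approx 0.879$)
$w y = 21 \cdot \frac{385}{438} = \frac{2695}{146}$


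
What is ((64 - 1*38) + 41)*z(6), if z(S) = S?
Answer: 402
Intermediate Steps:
((64 - 1*38) + 41)*z(6) = ((64 - 1*38) + 41)*6 = ((64 - 38) + 41)*6 = (26 + 41)*6 = 67*6 = 402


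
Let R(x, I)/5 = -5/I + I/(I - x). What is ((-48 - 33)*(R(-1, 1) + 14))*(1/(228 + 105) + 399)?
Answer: 10164402/37 ≈ 2.7471e+5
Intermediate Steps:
R(x, I) = -25/I + 5*I/(I - x) (R(x, I) = 5*(-5/I + I/(I - x)) = -25/I + 5*I/(I - x))
((-48 - 33)*(R(-1, 1) + 14))*(1/(228 + 105) + 399) = ((-48 - 33)*(5*(1² - 5*1 + 5*(-1))/(1*(1 - 1*(-1))) + 14))*(1/(228 + 105) + 399) = (-81*(5*1*(1 - 5 - 5)/(1 + 1) + 14))*(1/333 + 399) = (-81*(5*1*(-9)/2 + 14))*(1/333 + 399) = -81*(5*1*(½)*(-9) + 14)*(132868/333) = -81*(-45/2 + 14)*(132868/333) = -81*(-17/2)*(132868/333) = (1377/2)*(132868/333) = 10164402/37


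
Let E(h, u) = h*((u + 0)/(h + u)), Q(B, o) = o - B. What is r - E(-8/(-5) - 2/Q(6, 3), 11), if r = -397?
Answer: -79377/199 ≈ -398.88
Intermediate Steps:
E(h, u) = h*u/(h + u) (E(h, u) = h*(u/(h + u)) = h*u/(h + u))
r - E(-8/(-5) - 2/Q(6, 3), 11) = -397 - (-8/(-5) - 2/(3 - 1*6))*11/((-8/(-5) - 2/(3 - 1*6)) + 11) = -397 - (-8*(-1/5) - 2/(3 - 6))*11/((-8*(-1/5) - 2/(3 - 6)) + 11) = -397 - (8/5 - 2/(-3))*11/((8/5 - 2/(-3)) + 11) = -397 - (8/5 - 2*(-1/3))*11/((8/5 - 2*(-1/3)) + 11) = -397 - (8/5 + 2/3)*11/((8/5 + 2/3) + 11) = -397 - 34*11/(15*(34/15 + 11)) = -397 - 34*11/(15*199/15) = -397 - 34*11*15/(15*199) = -397 - 1*374/199 = -397 - 374/199 = -79377/199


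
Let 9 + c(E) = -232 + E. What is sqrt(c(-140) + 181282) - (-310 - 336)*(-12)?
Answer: -7752 + sqrt(180901) ≈ -7326.7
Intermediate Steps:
c(E) = -241 + E (c(E) = -9 + (-232 + E) = -241 + E)
sqrt(c(-140) + 181282) - (-310 - 336)*(-12) = sqrt((-241 - 140) + 181282) - (-310 - 336)*(-12) = sqrt(-381 + 181282) - (-646)*(-12) = sqrt(180901) - 1*7752 = sqrt(180901) - 7752 = -7752 + sqrt(180901)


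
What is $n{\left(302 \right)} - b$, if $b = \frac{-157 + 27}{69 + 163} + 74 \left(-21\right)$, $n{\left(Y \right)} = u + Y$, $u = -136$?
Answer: $\frac{199585}{116} \approx 1720.6$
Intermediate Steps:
$n{\left(Y \right)} = -136 + Y$
$b = - \frac{180329}{116}$ ($b = - \frac{130}{232} - 1554 = \left(-130\right) \frac{1}{232} - 1554 = - \frac{65}{116} - 1554 = - \frac{180329}{116} \approx -1554.6$)
$n{\left(302 \right)} - b = \left(-136 + 302\right) - - \frac{180329}{116} = 166 + \frac{180329}{116} = \frac{199585}{116}$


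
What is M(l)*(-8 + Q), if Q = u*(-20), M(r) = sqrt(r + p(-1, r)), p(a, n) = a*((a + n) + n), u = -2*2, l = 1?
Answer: 0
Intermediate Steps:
u = -4
p(a, n) = a*(a + 2*n)
M(r) = sqrt(1 - r) (M(r) = sqrt(r - (-1 + 2*r)) = sqrt(r + (1 - 2*r)) = sqrt(1 - r))
Q = 80 (Q = -4*(-20) = 80)
M(l)*(-8 + Q) = sqrt(1 - 1*1)*(-8 + 80) = sqrt(1 - 1)*72 = sqrt(0)*72 = 0*72 = 0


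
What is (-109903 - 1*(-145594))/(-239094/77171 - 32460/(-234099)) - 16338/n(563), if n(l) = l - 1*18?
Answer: -117426440836843701/9713116375690 ≈ -12089.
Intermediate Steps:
n(l) = -18 + l (n(l) = l - 18 = -18 + l)
(-109903 - 1*(-145594))/(-239094/77171 - 32460/(-234099)) - 16338/n(563) = (-109903 - 1*(-145594))/(-239094/77171 - 32460/(-234099)) - 16338/(-18 + 563) = (-109903 + 145594)/(-239094*1/77171 - 32460*(-1/234099)) - 16338/545 = 35691/(-239094/77171 + 10820/78033) - 16338*1/545 = 35691/(-17822231882/6021884643) - 16338/545 = 35691*(-6021884643/17822231882) - 16338/545 = -214927084793313/17822231882 - 16338/545 = -117426440836843701/9713116375690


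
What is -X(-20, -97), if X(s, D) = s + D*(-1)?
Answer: -77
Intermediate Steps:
X(s, D) = s - D
-X(-20, -97) = -(-20 - 1*(-97)) = -(-20 + 97) = -1*77 = -77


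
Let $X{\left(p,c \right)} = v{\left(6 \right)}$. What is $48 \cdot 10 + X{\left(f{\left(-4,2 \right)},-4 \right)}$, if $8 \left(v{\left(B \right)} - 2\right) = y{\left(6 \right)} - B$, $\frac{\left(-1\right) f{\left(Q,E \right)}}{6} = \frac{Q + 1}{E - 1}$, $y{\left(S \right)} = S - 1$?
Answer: $\frac{3855}{8} \approx 481.88$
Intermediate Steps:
$y{\left(S \right)} = -1 + S$
$f{\left(Q,E \right)} = - \frac{6 \left(1 + Q\right)}{-1 + E}$ ($f{\left(Q,E \right)} = - 6 \frac{Q + 1}{E - 1} = - 6 \frac{1 + Q}{-1 + E} = - \frac{6 \left(1 + Q\right)}{-1 + E}$)
$v{\left(B \right)} = \frac{21}{8} - \frac{B}{8}$ ($v{\left(B \right)} = 2 + \frac{\left(-1 + 6\right) - B}{8} = 2 + \frac{5 - B}{8} = 2 - \left(- \frac{5}{8} + \frac{B}{8}\right) = \frac{21}{8} - \frac{B}{8}$)
$X{\left(p,c \right)} = \frac{15}{8}$ ($X{\left(p,c \right)} = \frac{21}{8} - \frac{3}{4} = \frac{15}{8}$)
$48 \cdot 10 + X{\left(f{\left(-4,2 \right)},-4 \right)} = 48 \cdot 10 + \frac{15}{8} = 480 + \frac{15}{8} = \frac{3855}{8}$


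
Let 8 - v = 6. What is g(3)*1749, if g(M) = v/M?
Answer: 1166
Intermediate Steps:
v = 2 (v = 8 - 1*6 = 8 - 6 = 2)
g(M) = 2/M
g(3)*1749 = (2/3)*1749 = (2*(⅓))*1749 = (⅔)*1749 = 1166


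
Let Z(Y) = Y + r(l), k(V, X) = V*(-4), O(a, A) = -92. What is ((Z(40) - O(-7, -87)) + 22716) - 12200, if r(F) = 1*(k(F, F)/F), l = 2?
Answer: 10644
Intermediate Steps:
k(V, X) = -4*V
r(F) = -4 (r(F) = 1*((-4*F)/F) = 1*(-4) = -4)
Z(Y) = -4 + Y (Z(Y) = Y - 4 = -4 + Y)
((Z(40) - O(-7, -87)) + 22716) - 12200 = (((-4 + 40) - 1*(-92)) + 22716) - 12200 = ((36 + 92) + 22716) - 12200 = (128 + 22716) - 12200 = 22844 - 12200 = 10644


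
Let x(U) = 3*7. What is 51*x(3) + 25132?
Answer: 26203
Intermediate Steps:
x(U) = 21
51*x(3) + 25132 = 51*21 + 25132 = 1071 + 25132 = 26203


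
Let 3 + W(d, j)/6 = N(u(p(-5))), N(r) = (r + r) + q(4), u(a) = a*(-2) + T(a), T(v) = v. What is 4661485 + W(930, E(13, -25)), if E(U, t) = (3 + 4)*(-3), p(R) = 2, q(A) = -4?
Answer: 4661419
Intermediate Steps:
E(U, t) = -21 (E(U, t) = 7*(-3) = -21)
u(a) = -a (u(a) = a*(-2) + a = -2*a + a = -a)
N(r) = -4 + 2*r (N(r) = (r + r) - 4 = 2*r - 4 = -4 + 2*r)
W(d, j) = -66 (W(d, j) = -18 + 6*(-4 + 2*(-1*2)) = -18 + 6*(-4 + 2*(-2)) = -18 + 6*(-4 - 4) = -18 + 6*(-8) = -18 - 48 = -66)
4661485 + W(930, E(13, -25)) = 4661485 - 66 = 4661419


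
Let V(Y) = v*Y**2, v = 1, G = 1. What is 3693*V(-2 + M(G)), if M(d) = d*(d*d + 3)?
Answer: 14772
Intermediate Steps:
M(d) = d*(3 + d**2) (M(d) = d*(d**2 + 3) = d*(3 + d**2))
V(Y) = Y**2 (V(Y) = 1*Y**2 = Y**2)
3693*V(-2 + M(G)) = 3693*(-2 + 1*(3 + 1**2))**2 = 3693*(-2 + 1*(3 + 1))**2 = 3693*(-2 + 1*4)**2 = 3693*(-2 + 4)**2 = 3693*2**2 = 3693*4 = 14772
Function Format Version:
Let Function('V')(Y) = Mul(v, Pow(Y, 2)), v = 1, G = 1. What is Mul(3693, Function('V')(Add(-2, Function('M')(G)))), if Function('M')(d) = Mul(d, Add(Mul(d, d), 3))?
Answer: 14772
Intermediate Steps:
Function('M')(d) = Mul(d, Add(3, Pow(d, 2))) (Function('M')(d) = Mul(d, Add(Pow(d, 2), 3)) = Mul(d, Add(3, Pow(d, 2))))
Function('V')(Y) = Pow(Y, 2) (Function('V')(Y) = Mul(1, Pow(Y, 2)) = Pow(Y, 2))
Mul(3693, Function('V')(Add(-2, Function('M')(G)))) = Mul(3693, Pow(Add(-2, Mul(1, Add(3, Pow(1, 2)))), 2)) = Mul(3693, Pow(Add(-2, Mul(1, Add(3, 1))), 2)) = Mul(3693, Pow(Add(-2, Mul(1, 4)), 2)) = Mul(3693, Pow(Add(-2, 4), 2)) = Mul(3693, Pow(2, 2)) = Mul(3693, 4) = 14772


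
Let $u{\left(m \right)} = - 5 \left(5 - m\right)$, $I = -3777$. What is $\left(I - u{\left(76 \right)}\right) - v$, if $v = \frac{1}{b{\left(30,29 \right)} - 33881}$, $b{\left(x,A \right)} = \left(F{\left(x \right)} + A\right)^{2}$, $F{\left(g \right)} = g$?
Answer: $- \frac{125612799}{30400} \approx -4132.0$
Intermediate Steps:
$u{\left(m \right)} = -25 + 5 m$
$b{\left(x,A \right)} = \left(A + x\right)^{2}$ ($b{\left(x,A \right)} = \left(x + A\right)^{2} = \left(A + x\right)^{2}$)
$v = - \frac{1}{30400}$ ($v = \frac{1}{\left(29 + 30\right)^{2} - 33881} = \frac{1}{59^{2} - 33881} = \frac{1}{3481 - 33881} = \frac{1}{-30400} = - \frac{1}{30400} \approx -3.2895 \cdot 10^{-5}$)
$\left(I - u{\left(76 \right)}\right) - v = \left(-3777 - \left(-25 + 5 \cdot 76\right)\right) - - \frac{1}{30400} = \left(-3777 - \left(-25 + 380\right)\right) + \frac{1}{30400} = \left(-3777 - 355\right) + \frac{1}{30400} = -4132 + \frac{1}{30400} = - \frac{125612799}{30400}$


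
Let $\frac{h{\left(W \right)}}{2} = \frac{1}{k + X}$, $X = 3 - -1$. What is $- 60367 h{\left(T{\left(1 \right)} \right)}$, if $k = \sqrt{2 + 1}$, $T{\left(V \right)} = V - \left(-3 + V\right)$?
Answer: $- \frac{482936}{13} + \frac{120734 \sqrt{3}}{13} \approx -21063.0$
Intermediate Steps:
$X = 4$ ($X = 3 + 1 = 4$)
$T{\left(V \right)} = 3$
$k = \sqrt{3} \approx 1.732$
$h{\left(W \right)} = \frac{2}{4 + \sqrt{3}}$ ($h{\left(W \right)} = \frac{2}{\sqrt{3} + 4} = \frac{2}{4 + \sqrt{3}}$)
$- 60367 h{\left(T{\left(1 \right)} \right)} = - 60367 \left(\frac{8}{13} - \frac{2 \sqrt{3}}{13}\right) = - \frac{482936}{13} + \frac{120734 \sqrt{3}}{13}$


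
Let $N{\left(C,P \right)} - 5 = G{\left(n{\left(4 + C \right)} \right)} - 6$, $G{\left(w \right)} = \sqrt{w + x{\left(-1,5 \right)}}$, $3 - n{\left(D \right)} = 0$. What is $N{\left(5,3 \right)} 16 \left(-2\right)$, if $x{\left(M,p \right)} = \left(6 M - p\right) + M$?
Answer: $32 - 96 i \approx 32.0 - 96.0 i$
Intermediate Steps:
$x{\left(M,p \right)} = - p + 7 M$ ($x{\left(M,p \right)} = \left(- p + 6 M\right) + M = - p + 7 M$)
$n{\left(D \right)} = 3$ ($n{\left(D \right)} = 3 - 0 = 3 + 0 = 3$)
$G{\left(w \right)} = \sqrt{-12 + w}$ ($G{\left(w \right)} = \sqrt{w + \left(\left(-1\right) 5 + 7 \left(-1\right)\right)} = \sqrt{w - 12} = \sqrt{-12 + w}$)
$N{\left(C,P \right)} = -1 + 3 i$ ($N{\left(C,P \right)} = 5 + \left(\sqrt{-12 + 3} - 6\right) = 5 - \left(6 - \sqrt{-9}\right) = 5 - \left(6 - 3 i\right) = -1 + 3 i$)
$N{\left(5,3 \right)} 16 \left(-2\right) = \left(-1 + 3 i\right) 16 \left(-2\right) = \left(-16 + 48 i\right) \left(-2\right) = 32 - 96 i$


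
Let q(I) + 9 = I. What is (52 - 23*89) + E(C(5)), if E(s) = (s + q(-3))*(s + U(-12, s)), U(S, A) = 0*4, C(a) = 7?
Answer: -2030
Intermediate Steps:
q(I) = -9 + I
U(S, A) = 0
E(s) = s*(-12 + s) (E(s) = (s + (-9 - 3))*(s + 0) = (s - 12)*s = (-12 + s)*s = s*(-12 + s))
(52 - 23*89) + E(C(5)) = (52 - 23*89) + 7*(-12 + 7) = (52 - 2047) + 7*(-5) = -1995 - 35 = -2030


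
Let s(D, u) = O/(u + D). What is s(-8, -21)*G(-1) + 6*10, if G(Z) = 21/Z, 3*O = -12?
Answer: 1656/29 ≈ 57.103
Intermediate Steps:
O = -4 (O = (⅓)*(-12) = -4)
s(D, u) = -4/(D + u) (s(D, u) = -4/(u + D) = -4/(D + u))
s(-8, -21)*G(-1) + 6*10 = (-4/(-8 - 21))*(21/(-1)) + 6*10 = (-4/(-29))*(21*(-1)) + 60 = -4*(-1/29)*(-21) + 60 = (4/29)*(-21) + 60 = -84/29 + 60 = 1656/29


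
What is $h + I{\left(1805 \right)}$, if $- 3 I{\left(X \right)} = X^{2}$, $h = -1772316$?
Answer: $- \frac{8574973}{3} \approx -2.8583 \cdot 10^{6}$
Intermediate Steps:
$I{\left(X \right)} = - \frac{X^{2}}{3}$
$h + I{\left(1805 \right)} = -1772316 - \frac{1805^{2}}{3} = -1772316 - \frac{3258025}{3} = - \frac{8574973}{3}$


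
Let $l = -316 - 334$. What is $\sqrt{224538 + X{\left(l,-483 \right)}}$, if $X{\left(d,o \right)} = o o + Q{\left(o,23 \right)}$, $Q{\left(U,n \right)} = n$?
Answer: $5 \sqrt{18314} \approx 676.65$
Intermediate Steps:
$l = -650$ ($l = -316 - 334 = -650$)
$X{\left(d,o \right)} = 23 + o^{2}$ ($X{\left(d,o \right)} = o o + 23 = o^{2} + 23 = 23 + o^{2}$)
$\sqrt{224538 + X{\left(l,-483 \right)}} = \sqrt{224538 + \left(23 + \left(-483\right)^{2}\right)} = \sqrt{224538 + \left(23 + 233289\right)} = \sqrt{224538 + 233312} = \sqrt{457850} = 5 \sqrt{18314}$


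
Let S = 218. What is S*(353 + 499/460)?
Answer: 17753811/230 ≈ 77191.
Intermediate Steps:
S*(353 + 499/460) = 218*(353 + 499/460) = 218*(162879/460) = 17753811/230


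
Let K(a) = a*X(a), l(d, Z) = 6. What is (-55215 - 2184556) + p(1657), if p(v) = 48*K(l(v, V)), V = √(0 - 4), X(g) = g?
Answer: -2238043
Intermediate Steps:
V = 2*I (V = √(-4) = 2*I ≈ 2.0*I)
K(a) = a² (K(a) = a*a = a²)
p(v) = 1728 (p(v) = 48*6² = 48*36 = 1728)
(-55215 - 2184556) + p(1657) = (-55215 - 2184556) + 1728 = -2239771 + 1728 = -2238043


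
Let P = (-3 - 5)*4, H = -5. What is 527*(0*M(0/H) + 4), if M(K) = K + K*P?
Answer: 2108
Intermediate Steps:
P = -32 (P = -8*4 = -32)
M(K) = -31*K (M(K) = K + K*(-32) = K - 32*K = -31*K)
527*(0*M(0/H) + 4) = 527*(0*(-0/(-5)) + 4) = 527*(0*(-0*(-1)/5) + 4) = 527*(0*(-31*0) + 4) = 527*(0*0 + 4) = 527*(0 + 4) = 527*4 = 2108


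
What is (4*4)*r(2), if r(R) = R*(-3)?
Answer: -96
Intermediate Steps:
r(R) = -3*R
(4*4)*r(2) = (4*4)*(-3*2) = 16*(-6) = -96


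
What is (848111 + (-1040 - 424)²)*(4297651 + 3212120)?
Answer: 22464781537797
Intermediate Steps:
(848111 + (-1040 - 424)²)*(4297651 + 3212120) = (848111 + (-1464)²)*7509771 = (848111 + 2143296)*7509771 = 2991407*7509771 = 22464781537797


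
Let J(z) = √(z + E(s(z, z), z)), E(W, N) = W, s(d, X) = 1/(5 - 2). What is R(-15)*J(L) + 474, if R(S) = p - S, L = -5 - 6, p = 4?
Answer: 474 + 76*I*√6/3 ≈ 474.0 + 62.054*I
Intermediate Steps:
L = -11
s(d, X) = ⅓ (s(d, X) = 1/3 = ⅓)
R(S) = 4 - S
J(z) = √(⅓ + z) (J(z) = √(z + ⅓) = √(⅓ + z))
R(-15)*J(L) + 474 = (4 - 1*(-15))*(√(3 + 9*(-11))/3) + 474 = (4 + 15)*(√(3 - 99)/3) + 474 = 19*(√(-96)/3) + 474 = 19*((4*I*√6)/3) + 474 = 19*(4*I*√6/3) + 474 = 76*I*√6/3 + 474 = 474 + 76*I*√6/3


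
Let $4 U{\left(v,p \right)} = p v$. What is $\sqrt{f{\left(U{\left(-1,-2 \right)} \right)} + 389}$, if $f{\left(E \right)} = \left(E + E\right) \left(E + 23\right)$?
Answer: $\frac{5 \sqrt{66}}{2} \approx 20.31$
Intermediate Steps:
$U{\left(v,p \right)} = \frac{p v}{4}$
$f{\left(E \right)} = 2 E \left(23 + E\right)$
$\sqrt{f{\left(U{\left(-1,-2 \right)} \right)} + 389} = \sqrt{2 \cdot \frac{1}{4} \left(-2\right) \left(-1\right) \left(23 + \frac{1}{4} \left(-2\right) \left(-1\right)\right) + 389} = \sqrt{2 \cdot \frac{1}{2} \left(23 + \frac{1}{2}\right) + 389} = \sqrt{2 \cdot \frac{1}{2} \cdot \frac{47}{2} + 389} = \sqrt{\frac{47}{2} + 389} = \sqrt{\frac{825}{2}} = \frac{5 \sqrt{66}}{2}$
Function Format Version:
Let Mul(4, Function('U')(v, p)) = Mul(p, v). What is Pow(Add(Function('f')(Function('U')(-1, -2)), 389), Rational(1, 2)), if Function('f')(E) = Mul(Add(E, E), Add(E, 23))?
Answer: Mul(Rational(5, 2), Pow(66, Rational(1, 2))) ≈ 20.310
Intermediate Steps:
Function('U')(v, p) = Mul(Rational(1, 4), p, v) (Function('U')(v, p) = Mul(Rational(1, 4), Mul(p, v)) = Mul(Rational(1, 4), p, v))
Function('f')(E) = Mul(2, E, Add(23, E)) (Function('f')(E) = Mul(Mul(2, E), Add(23, E)) = Mul(2, E, Add(23, E)))
Pow(Add(Function('f')(Function('U')(-1, -2)), 389), Rational(1, 2)) = Pow(Add(Mul(2, Mul(Rational(1, 4), -2, -1), Add(23, Mul(Rational(1, 4), -2, -1))), 389), Rational(1, 2)) = Pow(Add(Mul(2, Rational(1, 2), Add(23, Rational(1, 2))), 389), Rational(1, 2)) = Pow(Add(Mul(2, Rational(1, 2), Rational(47, 2)), 389), Rational(1, 2)) = Pow(Add(Rational(47, 2), 389), Rational(1, 2)) = Pow(Rational(825, 2), Rational(1, 2)) = Mul(Rational(5, 2), Pow(66, Rational(1, 2)))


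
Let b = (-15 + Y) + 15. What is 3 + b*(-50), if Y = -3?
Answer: 153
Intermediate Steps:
b = -3 (b = (-15 - 3) + 15 = -18 + 15 = -3)
3 + b*(-50) = 3 - 3*(-50) = 3 + 150 = 153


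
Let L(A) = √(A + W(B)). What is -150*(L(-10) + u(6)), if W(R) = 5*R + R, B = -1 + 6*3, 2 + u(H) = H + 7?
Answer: -1650 - 300*√23 ≈ -3088.8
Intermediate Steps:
u(H) = 5 + H (u(H) = -2 + (H + 7) = -2 + (7 + H) = 5 + H)
B = 17 (B = -1 + 18 = 17)
W(R) = 6*R
L(A) = √(102 + A) (L(A) = √(A + 6*17) = √(A + 102) = √(102 + A))
-150*(L(-10) + u(6)) = -150*(√(102 - 10) + (5 + 6)) = -150*(√92 + 11) = -150*(2*√23 + 11) = -150*(11 + 2*√23) = -1650 - 300*√23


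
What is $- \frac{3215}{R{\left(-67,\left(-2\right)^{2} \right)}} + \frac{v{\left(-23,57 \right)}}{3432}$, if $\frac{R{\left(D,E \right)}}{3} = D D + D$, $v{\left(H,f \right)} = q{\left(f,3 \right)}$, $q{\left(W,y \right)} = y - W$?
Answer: $- \frac{89017}{344916} \approx -0.25808$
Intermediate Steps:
$v{\left(H,f \right)} = 3 - f$
$R{\left(D,E \right)} = 3 D + 3 D^{2}$ ($R{\left(D,E \right)} = 3 \left(D D + D\right) = 3 \left(D^{2} + D\right) = 3 \left(D + D^{2}\right) = 3 D + 3 D^{2}$)
$- \frac{3215}{R{\left(-67,\left(-2\right)^{2} \right)}} + \frac{v{\left(-23,57 \right)}}{3432} = - \frac{3215}{3 \left(-67\right) \left(1 - 67\right)} + \frac{3 - 57}{3432} = - \frac{3215}{3 \left(-67\right) \left(-66\right)} + \left(3 - 57\right) \frac{1}{3432} = - \frac{3215}{13266} - \frac{9}{572} = - \frac{89017}{344916}$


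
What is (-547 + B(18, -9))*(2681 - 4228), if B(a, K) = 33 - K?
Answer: 781235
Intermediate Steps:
(-547 + B(18, -9))*(2681 - 4228) = (-547 + (33 - 1*(-9)))*(2681 - 4228) = (-547 + (33 + 9))*(-1547) = (-547 + 42)*(-1547) = -505*(-1547) = 781235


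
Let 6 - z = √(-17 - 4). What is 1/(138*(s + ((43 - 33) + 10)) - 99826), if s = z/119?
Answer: -687226547/66701550500300 + 8211*I*√21/66701550500300 ≈ -1.0303e-5 + 5.6412e-10*I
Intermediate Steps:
z = 6 - I*√21 (z = 6 - √(-17 - 4) = 6 - √(-21) = 6 - I*√21 ≈ 6.0 - 4.5826*I)
s = 6/119 - I*√21/119 (s = (6 - I*√21)/119 = (6 - I*√21)*(1/119) = 6/119 - I*√21/119 ≈ 0.05042 - 0.038509*I)
1/(138*(s + ((43 - 33) + 10)) - 99826) = 1/(138*((6/119 - I*√21/119) + ((43 - 33) + 10)) - 99826) = 1/(138*((6/119 - I*√21/119) + (10 + 10)) - 99826) = 1/(138*((6/119 - I*√21/119) + 20) - 99826) = 1/(138*(2386/119 - I*√21/119) - 99826) = 1/((329268/119 - 138*I*√21/119) - 99826) = 1/(-11550026/119 - 138*I*√21/119)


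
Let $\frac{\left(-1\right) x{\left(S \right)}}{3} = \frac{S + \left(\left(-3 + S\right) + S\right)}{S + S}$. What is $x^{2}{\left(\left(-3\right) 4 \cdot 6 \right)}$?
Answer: $\frac{5329}{256} \approx 20.816$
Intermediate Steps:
$x{\left(S \right)} = - \frac{3 \left(-3 + 3 S\right)}{2 S}$ ($x{\left(S \right)} = - 3 \frac{S + \left(\left(-3 + S\right) + S\right)}{S + S} = - 3 \frac{S + \left(-3 + 2 S\right)}{2 S} = - 3 \left(-3 + 3 S\right) \frac{1}{2 S} = - 3 \frac{-3 + 3 S}{2 S} = - \frac{3 \left(-3 + 3 S\right)}{2 S}$)
$x^{2}{\left(\left(-3\right) 4 \cdot 6 \right)} = \left(\frac{9 \left(1 - \left(-3\right) 4 \cdot 6\right)}{2 \left(-3\right) 4 \cdot 6}\right)^{2} = \left(\frac{9 \left(1 - \left(-12\right) 6\right)}{2 \left(\left(-12\right) 6\right)}\right)^{2} = \left(\frac{9 \left(1 - -72\right)}{2 \left(-72\right)}\right)^{2} = \left(\frac{9}{2} \left(- \frac{1}{72}\right) \left(1 + 72\right)\right)^{2} = \left(\frac{9}{2} \left(- \frac{1}{72}\right) 73\right)^{2} = \left(- \frac{73}{16}\right)^{2} = \frac{5329}{256}$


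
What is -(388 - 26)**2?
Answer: -131044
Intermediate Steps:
-(388 - 26)**2 = -1*362**2 = -1*131044 = -131044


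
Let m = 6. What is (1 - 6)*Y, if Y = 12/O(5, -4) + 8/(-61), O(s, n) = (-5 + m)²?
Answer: -3620/61 ≈ -59.344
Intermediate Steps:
O(s, n) = 1 (O(s, n) = (-5 + 6)² = 1² = 1)
Y = 724/61 (Y = 12/1 + 8/(-61) = 12*1 + 8*(-1/61) = 12 - 8/61 = 724/61 ≈ 11.869)
(1 - 6)*Y = (1 - 6)*(724/61) = -5*724/61 = -3620/61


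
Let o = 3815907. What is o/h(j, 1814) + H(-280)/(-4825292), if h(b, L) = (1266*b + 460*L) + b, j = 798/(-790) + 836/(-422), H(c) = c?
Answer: 383659915325647235/83514392664611341 ≈ 4.5939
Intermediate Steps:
j = -249299/83345 (j = 798*(-1/790) + 836*(-1/422) = -399/395 - 418/211 = -249299/83345 ≈ -2.9912)
h(b, L) = 460*L + 1267*b (h(b, L) = (460*L + 1266*b) + b = 460*L + 1267*b)
o/h(j, 1814) + H(-280)/(-4825292) = 3815907/(460*1814 + 1267*(-249299/83345)) - 280/(-4825292) = 3815907/(834440 - 315861833/83345) - 280*(-1/4825292) = 3815907/(69230539967/83345) + 70/1206323 = 3815907*(83345/69230539967) + 70/1206323 = 318036768915/69230539967 + 70/1206323 = 383659915325647235/83514392664611341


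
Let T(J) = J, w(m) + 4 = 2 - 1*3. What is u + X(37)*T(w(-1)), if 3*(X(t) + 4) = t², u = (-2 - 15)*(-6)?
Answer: -6479/3 ≈ -2159.7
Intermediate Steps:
w(m) = -5 (w(m) = -4 + (2 - 1*3) = -4 + (2 - 3) = -4 - 1 = -5)
u = 102 (u = -17*(-6) = 102)
X(t) = -4 + t²/3
u + X(37)*T(w(-1)) = 102 + (-4 + (⅓)*37²)*(-5) = 102 + (-4 + (⅓)*1369)*(-5) = 102 + (-4 + 1369/3)*(-5) = 102 + (1357/3)*(-5) = 102 - 6785/3 = -6479/3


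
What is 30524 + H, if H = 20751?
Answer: 51275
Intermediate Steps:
30524 + H = 30524 + 20751 = 51275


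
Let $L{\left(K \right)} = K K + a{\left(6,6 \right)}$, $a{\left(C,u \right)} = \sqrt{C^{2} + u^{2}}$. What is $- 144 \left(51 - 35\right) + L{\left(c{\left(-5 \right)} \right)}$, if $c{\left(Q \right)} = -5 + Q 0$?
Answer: $-2279 + 6 \sqrt{2} \approx -2270.5$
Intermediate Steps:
$c{\left(Q \right)} = -5$ ($c{\left(Q \right)} = -5 + 0 = -5$)
$L{\left(K \right)} = K^{2} + 6 \sqrt{2}$ ($L{\left(K \right)} = K K + \sqrt{6^{2} + 6^{2}} = K^{2} + \sqrt{36 + 36} = K^{2} + \sqrt{72} = K^{2} + 6 \sqrt{2}$)
$- 144 \left(51 - 35\right) + L{\left(c{\left(-5 \right)} \right)} = - 144 \left(51 - 35\right) + \left(\left(-5\right)^{2} + 6 \sqrt{2}\right) = - 144 \left(51 - 35\right) + \left(25 + 6 \sqrt{2}\right) = \left(-144\right) 16 + \left(25 + 6 \sqrt{2}\right) = -2304 + \left(25 + 6 \sqrt{2}\right) = -2279 + 6 \sqrt{2}$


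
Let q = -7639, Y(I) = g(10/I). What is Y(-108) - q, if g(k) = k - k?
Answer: 7639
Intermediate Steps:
g(k) = 0
Y(I) = 0
Y(-108) - q = 0 - 1*(-7639) = 0 + 7639 = 7639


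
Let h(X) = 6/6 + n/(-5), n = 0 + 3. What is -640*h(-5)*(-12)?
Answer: 3072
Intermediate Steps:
n = 3
h(X) = ⅖ (h(X) = 6/6 + 3/(-5) = 6*(⅙) + 3*(-⅕) = 1 - ⅗ = ⅖)
-640*h(-5)*(-12) = -256*(-12) = -640*(-24/5) = 3072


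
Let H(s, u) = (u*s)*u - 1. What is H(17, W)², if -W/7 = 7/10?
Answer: 1657874089/10000 ≈ 1.6579e+5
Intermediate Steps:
W = -49/10 ≈ -4.9000
H(s, u) = -1 + s*u² (H(s, u) = (s*u)*u - 1 = s*u² - 1 = -1 + s*u²)
H(17, W)² = (-1 + 17*(-49/10)²)² = (-1 + 17*(2401/100))² = (-1 + 40817/100)² = (40717/100)² = 1657874089/10000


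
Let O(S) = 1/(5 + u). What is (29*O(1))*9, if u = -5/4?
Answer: 348/5 ≈ 69.600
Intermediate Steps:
u = -5/4 (u = -5*¼ = -5/4 ≈ -1.2500)
O(S) = 4/15 (O(S) = 1/(5 - 5/4) = 1/(15/4) = 4/15)
(29*O(1))*9 = (29*(4/15))*9 = (116/15)*9 = 348/5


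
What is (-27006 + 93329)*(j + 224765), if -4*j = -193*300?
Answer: 15867114520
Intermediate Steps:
j = 14475 (j = -(-193)*300/4 = -¼*(-57900) = 14475)
(-27006 + 93329)*(j + 224765) = (-27006 + 93329)*(14475 + 224765) = 66323*239240 = 15867114520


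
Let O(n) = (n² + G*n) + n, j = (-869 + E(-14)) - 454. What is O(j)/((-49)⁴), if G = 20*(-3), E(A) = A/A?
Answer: 1825682/5764801 ≈ 0.31669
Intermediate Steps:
E(A) = 1
G = -60
j = -1322 (j = (-869 + 1) - 454 = -868 - 454 = -1322)
O(n) = n² - 59*n (O(n) = (n² - 60*n) + n = n² - 59*n)
O(j)/((-49)⁴) = (-1322*(-59 - 1322))/((-49)⁴) = -1322*(-1381)/5764801 = 1825682*(1/5764801) = 1825682/5764801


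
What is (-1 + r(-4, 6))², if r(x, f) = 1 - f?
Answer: 36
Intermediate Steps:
(-1 + r(-4, 6))² = (-1 + (1 - 1*6))² = (-1 + (1 - 6))² = (-1 - 5)² = (-6)² = 36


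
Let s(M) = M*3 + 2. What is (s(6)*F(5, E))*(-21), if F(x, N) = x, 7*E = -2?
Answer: -2100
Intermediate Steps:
E = -2/7 (E = (⅐)*(-2) = -2/7 ≈ -0.28571)
s(M) = 2 + 3*M (s(M) = 3*M + 2 = 2 + 3*M)
(s(6)*F(5, E))*(-21) = ((2 + 3*6)*5)*(-21) = ((2 + 18)*5)*(-21) = (20*5)*(-21) = 100*(-21) = -2100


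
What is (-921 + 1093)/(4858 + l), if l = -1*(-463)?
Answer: 172/5321 ≈ 0.032325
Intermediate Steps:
l = 463
(-921 + 1093)/(4858 + l) = (-921 + 1093)/(4858 + 463) = 172/5321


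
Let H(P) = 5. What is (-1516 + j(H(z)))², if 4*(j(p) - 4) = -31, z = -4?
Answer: 36954241/16 ≈ 2.3096e+6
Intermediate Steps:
j(p) = -15/4 (j(p) = 4 + (¼)*(-31) = 4 - 31/4 = -15/4)
(-1516 + j(H(z)))² = (-1516 - 15/4)² = (-6079/4)² = 36954241/16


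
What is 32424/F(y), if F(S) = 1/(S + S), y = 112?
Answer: 7262976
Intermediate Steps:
F(S) = 1/(2*S)
32424/F(y) = 32424/(((1/2)/112)) = 32424/(((1/2)*(1/112))) = 32424/(1/224) = 32424*224 = 7262976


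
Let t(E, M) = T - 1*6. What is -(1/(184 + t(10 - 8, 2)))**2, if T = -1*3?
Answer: -1/30625 ≈ -3.2653e-5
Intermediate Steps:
T = -3
t(E, M) = -9 (t(E, M) = -3 - 1*6 = -3 - 6 = -9)
-(1/(184 + t(10 - 8, 2)))**2 = -(1/(184 - 9))**2 = -(1/175)**2 = -1*1/30625 = -1/30625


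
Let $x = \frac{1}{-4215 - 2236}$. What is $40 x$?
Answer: $- \frac{40}{6451} \approx -0.0062006$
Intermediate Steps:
$x = - \frac{1}{6451}$ ($x = \frac{1}{-6451} = - \frac{1}{6451} \approx -0.00015501$)
$40 x = 40 \left(- \frac{1}{6451}\right) = - \frac{40}{6451}$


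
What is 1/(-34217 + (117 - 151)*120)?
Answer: -1/38297 ≈ -2.6112e-5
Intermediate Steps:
1/(-34217 + (117 - 151)*120) = 1/(-34217 - 34*120) = 1/(-34217 - 4080) = 1/(-38297) = -1/38297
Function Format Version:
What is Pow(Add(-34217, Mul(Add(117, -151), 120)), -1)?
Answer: Rational(-1, 38297) ≈ -2.6112e-5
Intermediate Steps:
Pow(Add(-34217, Mul(Add(117, -151), 120)), -1) = Pow(Add(-34217, Mul(-34, 120)), -1) = Pow(Add(-34217, -4080), -1) = Pow(-38297, -1) = Rational(-1, 38297)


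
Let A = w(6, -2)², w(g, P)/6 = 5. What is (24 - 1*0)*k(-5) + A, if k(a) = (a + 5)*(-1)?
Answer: 900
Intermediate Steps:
w(g, P) = 30 (w(g, P) = 6*5 = 30)
A = 900 (A = 30² = 900)
k(a) = -5 - a (k(a) = (5 + a)*(-1) = -5 - a)
(24 - 1*0)*k(-5) + A = (24 - 1*0)*(-5 - 1*(-5)) + 900 = (24 + 0)*(-5 + 5) + 900 = 24*0 + 900 = 0 + 900 = 900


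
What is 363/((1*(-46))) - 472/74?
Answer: -24287/1702 ≈ -14.270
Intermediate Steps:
363/((1*(-46))) - 472/74 = 363/(-46) - 472*1/74 = 363*(-1/46) - 236/37 = -363/46 - 236/37 = -24287/1702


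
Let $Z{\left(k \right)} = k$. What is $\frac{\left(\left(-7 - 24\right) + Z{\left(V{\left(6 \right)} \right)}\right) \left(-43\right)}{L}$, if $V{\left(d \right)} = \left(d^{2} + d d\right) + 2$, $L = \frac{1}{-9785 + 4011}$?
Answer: $10676126$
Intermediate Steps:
$L = - \frac{1}{5774}$ ($L = \frac{1}{-5774} = - \frac{1}{5774} \approx -0.00017319$)
$V{\left(d \right)} = 2 + 2 d^{2}$ ($V{\left(d \right)} = \left(d^{2} + d^{2}\right) + 2 = 2 d^{2} + 2 = 2 + 2 d^{2}$)
$\frac{\left(\left(-7 - 24\right) + Z{\left(V{\left(6 \right)} \right)}\right) \left(-43\right)}{L} = \frac{\left(\left(-7 - 24\right) + \left(2 + 2 \cdot 6^{2}\right)\right) \left(-43\right)}{- \frac{1}{5774}} = \left(\left(-7 - 24\right) + \left(2 + 2 \cdot 36\right)\right) \left(-43\right) \left(-5774\right) = \left(-31 + \left(2 + 72\right)\right) \left(-43\right) \left(-5774\right) = \left(-31 + 74\right) \left(-43\right) \left(-5774\right) = 43 \left(-43\right) \left(-5774\right) = \left(-1849\right) \left(-5774\right) = 10676126$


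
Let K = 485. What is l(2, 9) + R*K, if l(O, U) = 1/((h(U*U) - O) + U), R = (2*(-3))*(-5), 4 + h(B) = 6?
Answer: 130951/9 ≈ 14550.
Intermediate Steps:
h(B) = 2 (h(B) = -4 + 6 = 2)
R = 30 (R = -6*(-5) = 30)
l(O, U) = 1/(2 + U - O) (l(O, U) = 1/((2 - O) + U) = 1/(2 + U - O))
l(2, 9) + R*K = 1/(2 + 9 - 1*2) + 30*485 = 1/(2 + 9 - 2) + 14550 = 1/9 + 14550 = ⅑ + 14550 = 130951/9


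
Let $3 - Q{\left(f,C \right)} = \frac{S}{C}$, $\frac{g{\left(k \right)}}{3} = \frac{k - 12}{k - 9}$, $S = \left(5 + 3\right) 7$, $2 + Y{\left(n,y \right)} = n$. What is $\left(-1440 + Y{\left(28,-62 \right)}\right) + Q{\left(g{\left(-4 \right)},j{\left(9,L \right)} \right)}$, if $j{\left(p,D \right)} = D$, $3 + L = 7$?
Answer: $-1425$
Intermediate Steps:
$L = 4$ ($L = -3 + 7 = 4$)
$Y{\left(n,y \right)} = -2 + n$
$S = 56$ ($S = 8 \cdot 7 = 56$)
$g{\left(k \right)} = \frac{3 \left(-12 + k\right)}{-9 + k}$ ($g{\left(k \right)} = 3 \frac{k - 12}{k - 9} = 3 \frac{-12 + k}{-9 + k} = \frac{3 \left(-12 + k\right)}{-9 + k}$)
$Q{\left(f,C \right)} = 3 - \frac{56}{C}$
$\left(-1440 + Y{\left(28,-62 \right)}\right) + Q{\left(g{\left(-4 \right)},j{\left(9,L \right)} \right)} = \left(-1440 + \left(-2 + 28\right)\right) + \left(3 - \frac{56}{4}\right) = \left(-1440 + 26\right) + \left(3 - 14\right) = -1414 + \left(3 - 14\right) = -1414 - 11 = -1425$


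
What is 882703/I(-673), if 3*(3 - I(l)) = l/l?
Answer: 2648109/8 ≈ 3.3101e+5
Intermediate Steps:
I(l) = 8/3 (I(l) = 3 - l/(3*l) = 3 - 1/3*1 = 3 - 1/3 = 8/3)
882703/I(-673) = 882703/(8/3) = 882703*(3/8) = 2648109/8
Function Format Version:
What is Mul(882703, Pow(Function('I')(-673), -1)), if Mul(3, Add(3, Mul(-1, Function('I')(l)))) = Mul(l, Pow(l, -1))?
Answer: Rational(2648109, 8) ≈ 3.3101e+5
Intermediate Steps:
Function('I')(l) = Rational(8, 3) (Function('I')(l) = Add(3, Mul(Rational(-1, 3), Mul(l, Pow(l, -1)))) = Add(3, Mul(Rational(-1, 3), 1)) = Add(3, Rational(-1, 3)) = Rational(8, 3))
Mul(882703, Pow(Function('I')(-673), -1)) = Mul(882703, Pow(Rational(8, 3), -1)) = Mul(882703, Rational(3, 8)) = Rational(2648109, 8)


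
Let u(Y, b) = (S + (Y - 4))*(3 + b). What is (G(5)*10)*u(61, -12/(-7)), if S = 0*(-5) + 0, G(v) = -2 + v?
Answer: 56430/7 ≈ 8061.4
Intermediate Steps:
S = 0 (S = 0 + 0 = 0)
u(Y, b) = (-4 + Y)*(3 + b) (u(Y, b) = (0 + (Y - 4))*(3 + b) = (0 + (-4 + Y))*(3 + b) = (-4 + Y)*(3 + b))
(G(5)*10)*u(61, -12/(-7)) = ((-2 + 5)*10)*(-12 - (-24)*2/(-7) + 3*61 + 61*(-12/(-7))) = (3*10)*(-12 - (-24)*2*(-1/7) + 183 + 61*(-12*(-1)/7)) = 30*(-12 - (-24)*(-2)/7 + 183 + 61*(-6*(-2/7))) = 30*(-12 - 4*12/7 + 183 + 61*(12/7)) = 30*(-12 - 48/7 + 183 + 732/7) = 30*(1881/7) = 56430/7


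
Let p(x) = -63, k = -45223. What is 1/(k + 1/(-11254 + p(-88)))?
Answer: -11317/511788692 ≈ -2.2113e-5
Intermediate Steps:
1/(k + 1/(-11254 + p(-88))) = 1/(-45223 + 1/(-11254 - 63)) = 1/(-45223 + 1/(-11317)) = 1/(-45223 - 1/11317) = 1/(-511788692/11317) = -11317/511788692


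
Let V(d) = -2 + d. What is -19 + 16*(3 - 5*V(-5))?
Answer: 589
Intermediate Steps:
-19 + 16*(3 - 5*V(-5)) = -19 + 16*(3 - 5*(-2 - 5)) = -19 + 16*(3 - 5*(-7)) = -19 + 16*(3 + 35) = -19 + 16*38 = -19 + 608 = 589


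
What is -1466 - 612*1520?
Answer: -931706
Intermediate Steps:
-1466 - 612*1520 = -1466 - 930240 = -931706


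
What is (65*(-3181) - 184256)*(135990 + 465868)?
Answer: -235339117018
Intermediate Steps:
(65*(-3181) - 184256)*(135990 + 465868) = (-206765 - 184256)*601858 = -391021*601858 = -235339117018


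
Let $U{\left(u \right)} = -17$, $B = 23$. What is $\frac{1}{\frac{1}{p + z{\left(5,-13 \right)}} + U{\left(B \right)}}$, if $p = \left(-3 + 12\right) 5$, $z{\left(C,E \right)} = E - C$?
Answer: $- \frac{27}{458} \approx -0.058952$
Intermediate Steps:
$p = 45$ ($p = 9 \cdot 5 = 45$)
$\frac{1}{\frac{1}{p + z{\left(5,-13 \right)}} + U{\left(B \right)}} = \frac{1}{\frac{1}{45 - 18} - 17} = \frac{1}{\frac{1}{27} - 17} = \frac{1}{- \frac{458}{27}} = - \frac{27}{458}$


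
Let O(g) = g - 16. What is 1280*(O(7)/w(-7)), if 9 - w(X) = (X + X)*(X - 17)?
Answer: 3840/109 ≈ 35.229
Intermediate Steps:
w(X) = 9 - 2*X*(-17 + X) (w(X) = 9 - (X + X)*(X - 17) = 9 - 2*X*(-17 + X))
O(g) = -16 + g
1280*(O(7)/w(-7)) = 1280*((-16 + 7)/(9 - 2*(-7)² + 34*(-7))) = 1280*(-9/(9 - 2*49 - 238)) = 1280*(-9/(9 - 98 - 238)) = 1280*(-9/(-327)) = 1280*(-9*(-1/327)) = 1280*(3/109) = 3840/109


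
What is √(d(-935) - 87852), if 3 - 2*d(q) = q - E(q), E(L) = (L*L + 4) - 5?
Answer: √349729 ≈ 591.38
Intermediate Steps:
E(L) = -1 + L² (E(L) = (L² + 4) - 5 = (4 + L²) - 5 = -1 + L²)
d(q) = 1 + q²/2 - q/2 (d(q) = 3/2 - (q - (-1 + q²))/2 = 3/2 - (q + (1 - q²))/2 = 3/2 - (1 + q - q²)/2 = 3/2 + (-½ + q²/2 - q/2) = 1 + q²/2 - q/2)
√(d(-935) - 87852) = √((1 + (½)*(-935)² - ½*(-935)) - 87852) = √((1 + (½)*874225 + 935/2) - 87852) = √((1 + 874225/2 + 935/2) - 87852) = √(437581 - 87852) = √349729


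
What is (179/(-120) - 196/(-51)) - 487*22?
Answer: -7283921/680 ≈ -10712.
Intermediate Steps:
(179/(-120) - 196/(-51)) - 487*22 = (179*(-1/120) - 196*(-1/51)) - 10714 = (-179/120 + 196/51) - 10714 = 1599/680 - 10714 = -7283921/680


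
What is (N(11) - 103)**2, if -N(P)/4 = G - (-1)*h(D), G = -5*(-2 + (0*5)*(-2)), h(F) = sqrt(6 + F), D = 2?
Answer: 20577 + 2288*sqrt(2) ≈ 23813.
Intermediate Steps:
G = 10 (G = -5*(-2 + 0*(-2)) = -5*(-2 + 0) = -5*(-2) = 10)
N(P) = -40 - 8*sqrt(2) (N(P) = -4*(10 - (-1)*sqrt(6 + 2)) = -4*(10 - (-1)*sqrt(8)) = -4*(10 - (-1)*2*sqrt(2)) = -4*(10 - (-2)*sqrt(2)) = -4*(10 + 2*sqrt(2)) = -40 - 8*sqrt(2))
(N(11) - 103)**2 = ((-40 - 8*sqrt(2)) - 103)**2 = (-143 - 8*sqrt(2))**2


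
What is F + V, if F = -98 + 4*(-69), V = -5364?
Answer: -5738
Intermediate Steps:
F = -374 (F = -98 - 276 = -374)
F + V = -374 - 5364 = -5738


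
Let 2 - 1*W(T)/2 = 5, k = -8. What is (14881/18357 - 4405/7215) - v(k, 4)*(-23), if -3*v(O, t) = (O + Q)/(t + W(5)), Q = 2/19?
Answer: -1681171919/55921541 ≈ -30.063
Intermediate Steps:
W(T) = -6 (W(T) = 4 - 2*5 = 4 - 10 = -6)
Q = 2/19 (Q = 2*(1/19) = 2/19 ≈ 0.10526)
v(O, t) = -(2/19 + O)/(3*(-6 + t)) (v(O, t) = -(O + 2/19)/(3*(t - 6)) = -(2/19 + O)/(3*(-6 + t)))
(14881/18357 - 4405/7215) - v(k, 4)*(-23) = (14881/18357 - 4405/7215) - (-2 - 19*(-8))/(57*(-6 + 4))*(-23) = (14881*(1/18357) - 4405*1/7215) - (1/57)*(-2 + 152)/(-2)*(-23) = (14881/18357 - 881/1443) - (1/57)*(-½)*150*(-23) = 588974/2943239 - (-25)*(-23)/19 = 588974/2943239 - 1*575/19 = 588974/2943239 - 575/19 = -1681171919/55921541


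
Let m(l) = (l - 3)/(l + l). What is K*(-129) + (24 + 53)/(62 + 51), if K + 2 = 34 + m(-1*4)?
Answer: -3833135/904 ≈ -4240.2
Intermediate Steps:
m(l) = (-3 + l)/(2*l) (m(l) = (-3 + l)/((2*l)) = (-3 + l)*(1/(2*l)) = (-3 + l)/(2*l))
K = 263/8 (K = -2 + (34 + (-3 - 1*4)/(2*((-1*4)))) = -2 + (34 + (½)*(-3 - 4)/(-4)) = -2 + (34 + (½)*(-¼)*(-7)) = -2 + (34 + 7/8) = -2 + 279/8 = 263/8 ≈ 32.875)
K*(-129) + (24 + 53)/(62 + 51) = (263/8)*(-129) + (24 + 53)/(62 + 51) = -33927/8 + 77/113 = -3833135/904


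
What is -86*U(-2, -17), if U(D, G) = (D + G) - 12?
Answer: 2666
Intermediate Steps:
U(D, G) = -12 + D + G
-86*U(-2, -17) = -86*(-12 - 2 - 17) = -86*(-31) = 2666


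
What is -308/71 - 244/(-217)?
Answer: -49512/15407 ≈ -3.2136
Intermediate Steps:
-308/71 - 244/(-217) = -308*1/71 - 244*(-1/217) = -308/71 + 244/217 = -49512/15407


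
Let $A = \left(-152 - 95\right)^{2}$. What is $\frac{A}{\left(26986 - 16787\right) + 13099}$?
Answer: $\frac{61009}{23298} \approx 2.6186$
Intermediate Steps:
$A = 61009$ ($A = \left(-247\right)^{2} = 61009$)
$\frac{A}{\left(26986 - 16787\right) + 13099} = \frac{61009}{\left(26986 - 16787\right) + 13099} = \frac{61009}{10199 + 13099} = \frac{61009}{23298}$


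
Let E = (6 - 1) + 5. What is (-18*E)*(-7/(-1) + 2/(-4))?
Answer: -1170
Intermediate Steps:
E = 10 (E = 5 + 5 = 10)
(-18*E)*(-7/(-1) + 2/(-4)) = (-18*10)*(-7/(-1) + 2/(-4)) = -180*(-7*(-1) + 2*(-1/4)) = -180*(7 - 1/2) = -180*13/2 = -1170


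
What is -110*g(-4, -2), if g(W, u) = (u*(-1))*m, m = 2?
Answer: -440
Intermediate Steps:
g(W, u) = -2*u (g(W, u) = (u*(-1))*2 = -u*2 = -2*u)
-110*g(-4, -2) = -(-220)*(-2) = -110*4 = -440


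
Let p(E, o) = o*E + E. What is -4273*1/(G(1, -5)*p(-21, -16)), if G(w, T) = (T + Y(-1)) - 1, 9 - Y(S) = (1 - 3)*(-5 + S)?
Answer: 4273/2835 ≈ 1.5072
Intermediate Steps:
Y(S) = -1 + 2*S (Y(S) = 9 - (1 - 3)*(-5 + S) = 9 - (-2)*(-5 + S) = 9 - (10 - 2*S) = 9 + (-10 + 2*S) = -1 + 2*S)
G(w, T) = -4 + T (G(w, T) = (T + (-1 + 2*(-1))) - 1 = (T + (-1 - 2)) - 1 = (T - 3) - 1 = (-3 + T) - 1 = -4 + T)
p(E, o) = E + E*o (p(E, o) = E*o + E = E + E*o)
-4273*1/(G(1, -5)*p(-21, -16)) = -4273*(-1/(21*(1 - 16)*(-4 - 5))) = -4273/((-(-189)*(-15))) = -4273/((-9*315)) = -4273/(-2835) = -4273*(-1/2835) = 4273/2835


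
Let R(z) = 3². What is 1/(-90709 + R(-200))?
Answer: -1/90700 ≈ -1.1025e-5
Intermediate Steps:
R(z) = 9
1/(-90709 + R(-200)) = 1/(-90709 + 9) = 1/(-90700) = -1/90700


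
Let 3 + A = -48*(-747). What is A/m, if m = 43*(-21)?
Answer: -11951/301 ≈ -39.704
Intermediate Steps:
A = 35853 (A = -3 - 48*(-747) = -3 + 35856 = 35853)
m = -903
A/m = 35853/(-903) = 35853*(-1/903) = -11951/301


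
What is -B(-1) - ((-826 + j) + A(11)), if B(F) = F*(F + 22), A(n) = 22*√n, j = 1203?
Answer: -356 - 22*√11 ≈ -428.97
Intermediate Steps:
B(F) = F*(22 + F)
-B(-1) - ((-826 + j) + A(11)) = -(-1)*(22 - 1) - ((-826 + 1203) + 22*√11) = -(-1)*21 - (377 + 22*√11) = -1*(-21) + (-377 - 22*√11) = 21 + (-377 - 22*√11) = -356 - 22*√11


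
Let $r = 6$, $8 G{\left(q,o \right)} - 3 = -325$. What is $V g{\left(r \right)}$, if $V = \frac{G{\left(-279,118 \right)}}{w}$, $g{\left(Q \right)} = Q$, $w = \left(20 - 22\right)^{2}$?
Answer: $- \frac{483}{8} \approx -60.375$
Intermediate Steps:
$w = 4$ ($w = \left(-2\right)^{2} = 4$)
$G{\left(q,o \right)} = - \frac{161}{4}$ ($G{\left(q,o \right)} = \frac{3}{8} + \frac{1}{8} \left(-325\right) = \frac{3}{8} - \frac{325}{8} = - \frac{161}{4}$)
$V = - \frac{161}{16}$ ($V = - \frac{161}{4 \cdot 4} = \left(- \frac{161}{4}\right) \frac{1}{4} = - \frac{161}{16} \approx -10.063$)
$V g{\left(r \right)} = \left(- \frac{161}{16}\right) 6 = - \frac{483}{8}$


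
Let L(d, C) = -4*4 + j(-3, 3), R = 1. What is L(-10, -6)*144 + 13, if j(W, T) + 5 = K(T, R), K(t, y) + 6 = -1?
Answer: -4019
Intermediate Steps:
K(t, y) = -7 (K(t, y) = -6 - 1 = -7)
j(W, T) = -12 (j(W, T) = -5 - 7 = -12)
L(d, C) = -28 (L(d, C) = -4*4 - 12 = -16 - 12 = -28)
L(-10, -6)*144 + 13 = -28*144 + 13 = -4032 + 13 = -4019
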